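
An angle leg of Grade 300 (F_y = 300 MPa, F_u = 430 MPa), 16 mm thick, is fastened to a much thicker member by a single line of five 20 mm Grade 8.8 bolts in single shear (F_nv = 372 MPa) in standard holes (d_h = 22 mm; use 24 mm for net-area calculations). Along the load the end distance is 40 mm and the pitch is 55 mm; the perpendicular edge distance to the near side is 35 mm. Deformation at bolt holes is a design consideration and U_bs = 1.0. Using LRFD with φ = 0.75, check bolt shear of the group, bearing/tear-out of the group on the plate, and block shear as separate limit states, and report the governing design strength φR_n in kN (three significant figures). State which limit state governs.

438 kN (bolt shear governs)

Bolt shear: A_b = π·20²/4 = 314.2 mm²; R_n = 372 × 314.2 × 5 × 1 / 1000 = 584.3 kN → 0.75 × 584.3 = 438 kN.
Bearing: edge l_c = 29, r_n = 239.4 kN; interior l_c = 33, r_n = 272.4 kN; R_n = 239.4 + 4·272.4 = 1329 kN → 997 kN.
Block shear: A_gv = 4160, A_nv = 2432, A_nt = 368 mm²; R_n = min(0.6F_uA_nv, 0.6F_yA_gv) + U_bs·F_u·A_nt = 785.7 kN → 589 kN.
Bolt shear governs: 438 kN.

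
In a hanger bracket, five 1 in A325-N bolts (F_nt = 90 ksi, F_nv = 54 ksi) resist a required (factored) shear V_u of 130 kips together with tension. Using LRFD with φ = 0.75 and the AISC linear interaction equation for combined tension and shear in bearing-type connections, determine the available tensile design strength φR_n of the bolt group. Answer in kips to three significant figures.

A_b = π·1²/4 = 0.7854 in²; f_rv = 130 / (5 × 0.7854) = 33.1 ksi.
F'_nt = 1.3 F_nt − (F_nt / φF_nv) f_rv = 1.3·90 − (90/(0.75·54))·33.1 = 43.44 ksi, capped at F_nt → F'_nt = 43.44 ksi.
R_n = F'_nt · A_b · n = 43.44 × 0.7854 × 5 = 170.6 kips.
Design strength φR_n = 0.75 × 170.6 = 128 kips.

128 kips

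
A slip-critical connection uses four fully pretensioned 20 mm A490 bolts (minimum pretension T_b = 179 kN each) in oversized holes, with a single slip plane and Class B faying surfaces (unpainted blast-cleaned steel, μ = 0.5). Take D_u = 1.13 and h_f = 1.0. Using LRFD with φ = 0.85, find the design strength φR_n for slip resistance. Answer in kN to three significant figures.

R_n = μ · D_u · h_f · T_b · n_s · n_b = 0.5 × 1.13 × 1.0 × 179 × 1 × 4 = 404.5 kN.
Design strength φR_n = 0.85 × 404.5 = 344 kN.

344 kN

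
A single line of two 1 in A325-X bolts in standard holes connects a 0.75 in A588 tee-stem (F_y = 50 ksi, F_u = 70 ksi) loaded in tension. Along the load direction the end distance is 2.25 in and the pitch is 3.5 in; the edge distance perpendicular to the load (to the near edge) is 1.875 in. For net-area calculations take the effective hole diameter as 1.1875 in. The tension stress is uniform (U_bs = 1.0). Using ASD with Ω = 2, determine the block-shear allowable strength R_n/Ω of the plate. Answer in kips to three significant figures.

96.1 kips

Shear plane L_v = 2.25 + 1·3.5 = 5.75 in; A_gv = 5.75 × 0.75 = 4.312 in².
A_nv = (5.75 − 1.5·1.1875) × 0.75 = 2.977 in².
A_nt = (1.875 − 0.5·1.1875) × 0.75 = 0.9609 in².
0.6 F_u A_nv = 125 kips; 0.6 F_y A_gv = 129.4 kips → shear rupture governs the shear term.
R_n = 125 + 1.0 × 70 × 0.9609 = 192.3 kips.
Allowable strength R_n/Ω = 192.3 / 2 = 96.1 kips.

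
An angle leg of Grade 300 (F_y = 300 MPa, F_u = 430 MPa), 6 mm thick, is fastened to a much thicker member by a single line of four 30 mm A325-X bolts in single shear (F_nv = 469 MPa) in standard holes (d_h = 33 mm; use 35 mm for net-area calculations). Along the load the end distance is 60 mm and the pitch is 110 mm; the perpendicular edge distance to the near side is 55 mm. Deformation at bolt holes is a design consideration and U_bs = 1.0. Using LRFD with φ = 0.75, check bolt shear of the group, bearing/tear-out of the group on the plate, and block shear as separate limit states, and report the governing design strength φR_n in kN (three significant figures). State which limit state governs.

Bolt shear: A_b = π·30²/4 = 706.9 mm²; R_n = 469 × 706.9 × 4 × 1 / 1000 = 1326 kN → 0.75 × 1326 = 995 kN.
Bearing: edge l_c = 43.5, r_n = 134.7 kN; interior l_c = 77, r_n = 185.8 kN; R_n = 134.7 + 3·185.8 = 692 kN → 519 kN.
Block shear: A_gv = 2340, A_nv = 1605, A_nt = 225 mm²; R_n = min(0.6F_uA_nv, 0.6F_yA_gv) + U_bs·F_u·A_nt = 510.8 kN → 383 kN.
Block shear governs: 383 kN.

383 kN (block shear governs)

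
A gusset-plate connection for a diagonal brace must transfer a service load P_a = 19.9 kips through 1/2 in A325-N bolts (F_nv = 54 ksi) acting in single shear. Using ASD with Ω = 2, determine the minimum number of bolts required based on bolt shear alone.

4 bolts

A_b = π·0.5²/4 = 0.1963 in².
Per-bolt allowable strength R_n/Ω = 54 × 0.1963 × 1 / 2 = 5.301 kips.
n ≥ 19.9 / 5.301 = 3.754 → use 4 bolts.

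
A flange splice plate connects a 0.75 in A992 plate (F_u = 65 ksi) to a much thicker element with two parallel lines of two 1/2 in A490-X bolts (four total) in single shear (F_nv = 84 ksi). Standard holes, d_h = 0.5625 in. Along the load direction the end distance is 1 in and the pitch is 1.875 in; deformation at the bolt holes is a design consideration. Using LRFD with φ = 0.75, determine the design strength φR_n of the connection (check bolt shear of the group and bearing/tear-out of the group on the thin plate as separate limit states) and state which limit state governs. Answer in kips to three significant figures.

Bolt shear: A_b = π·0.5²/4 = 0.1963 in²; R_n = 84 × 0.1963 × 4 × 1 = 65.97 kips → 0.75 × 65.97 = 49.5 kips.
Bearing (1.2 l_c t F_u ≤ 2.4 d t F_u): upper limit = 2.4·0.5·0.75·65 = 58.5 kips.
  Edge l_c = 1 − 0.5625/2 = 0.7188 → r_n = 42.05 kips; interior l_c = 1.875 − 0.5625 = 1.312 → r_n = 58.5 kips.
  R_n,bearing = 2·42.05 + 2·58.5 = 201.1 kips → 0.75 × 201.1 = 151 kips.
Bolt shear governs: 49.5 kips.

49.5 kips (bolt shear governs)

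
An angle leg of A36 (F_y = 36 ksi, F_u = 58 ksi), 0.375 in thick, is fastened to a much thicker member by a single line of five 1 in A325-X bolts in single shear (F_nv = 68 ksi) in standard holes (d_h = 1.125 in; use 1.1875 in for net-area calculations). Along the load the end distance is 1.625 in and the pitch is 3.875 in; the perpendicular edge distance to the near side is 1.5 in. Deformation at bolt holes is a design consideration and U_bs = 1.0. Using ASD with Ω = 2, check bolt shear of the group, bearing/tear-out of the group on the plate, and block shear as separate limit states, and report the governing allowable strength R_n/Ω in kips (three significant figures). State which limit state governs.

79.2 kips (block shear governs)

Bolt shear: A_b = π·1²/4 = 0.7854 in²; R_n = 68 × 0.7854 × 5 × 1 = 267 kips → 267 / 2 = 134 kips.
Bearing: edge l_c = 1.062, r_n = 27.73 kips; interior l_c = 2.75, r_n = 52.2 kips; R_n = 27.73 + 4·52.2 = 236.5 kips → 118 kips.
Block shear: A_gv = 6.422, A_nv = 4.418, A_nt = 0.3398 in²; R_n = min(0.6F_uA_nv, 0.6F_yA_gv) + U_bs·F_u·A_nt = 158.4 kips → 79.2 kips.
Block shear governs: 79.2 kips.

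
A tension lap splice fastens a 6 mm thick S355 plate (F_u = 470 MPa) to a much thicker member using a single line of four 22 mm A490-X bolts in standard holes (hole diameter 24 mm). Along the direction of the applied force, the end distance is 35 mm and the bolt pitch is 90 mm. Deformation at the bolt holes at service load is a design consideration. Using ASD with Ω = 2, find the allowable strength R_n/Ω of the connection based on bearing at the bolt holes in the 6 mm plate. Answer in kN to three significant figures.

262 kN

Per bolt r_n = 1.2 l_c t F_u ≤ 2.4 d t F_u; upper limit = 2.4 × 22 × 6 × 470 / 1000 = 148.9 kN.
Edge bolt: l_c = 35 − 24/2 = 23 mm → 1.2 × 23 × 6 × 470 / 1000 = 77.83 → r_n = 77.83 kN.
Interior bolts: l_c = 90 − 24 = 66 mm → 1.2 × 66 × 6 × 470 / 1000 = 223.3 → r_n = 148.9 kN.
R_n = 1 × 77.83 + 3 × 148.9 = 524.5 kN.
Allowable strength R_n/Ω = 524.5 / 2 = 262 kN.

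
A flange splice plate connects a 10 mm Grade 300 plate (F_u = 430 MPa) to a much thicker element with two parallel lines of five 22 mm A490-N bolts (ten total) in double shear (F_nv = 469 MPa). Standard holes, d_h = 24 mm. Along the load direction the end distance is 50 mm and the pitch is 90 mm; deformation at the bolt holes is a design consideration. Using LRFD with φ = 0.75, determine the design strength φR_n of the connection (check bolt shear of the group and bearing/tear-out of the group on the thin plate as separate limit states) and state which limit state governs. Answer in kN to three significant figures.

Bolt shear: A_b = π·22²/4 = 380.1 mm²; R_n = 469 × 380.1 × 10 × 2 / 1000 = 3566 kN → 0.75 × 3566 = 2670 kN.
Bearing (1.2 l_c t F_u ≤ 2.4 d t F_u): upper limit = 2.4·22·10·430 / 1000 = 227 kN.
  Edge l_c = 50 − 24/2 = 38 → r_n = 196.1 kN; interior l_c = 90 − 24 = 66 → r_n = 227 kN.
  R_n,bearing = 2·196.1 + 8·227 = 2208 kN → 0.75 × 2208 = 1660 kN.
Bearing governs: 1660 kN.

1660 kN (bearing governs)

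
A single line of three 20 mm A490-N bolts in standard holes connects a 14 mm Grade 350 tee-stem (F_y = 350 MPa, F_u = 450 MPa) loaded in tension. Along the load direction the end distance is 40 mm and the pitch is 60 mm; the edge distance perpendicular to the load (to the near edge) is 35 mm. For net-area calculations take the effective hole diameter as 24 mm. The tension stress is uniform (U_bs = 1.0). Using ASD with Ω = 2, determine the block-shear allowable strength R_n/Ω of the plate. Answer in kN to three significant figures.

Shear plane L_v = 40 + 2·60 = 160 mm; A_gv = 160 × 14 = 2240 mm².
A_nv = (160 − 2.5·24) × 14 = 1400 mm².
A_nt = (35 − 0.5·24) × 14 = 322 mm².
0.6 F_u A_nv = 378 kN; 0.6 F_y A_gv = 470.4 kN → shear rupture governs the shear term.
R_n = 378 + 1.0 × 450 × 322 / 1000 = 522.9 kN.
Allowable strength R_n/Ω = 522.9 / 2 = 261 kN.

261 kN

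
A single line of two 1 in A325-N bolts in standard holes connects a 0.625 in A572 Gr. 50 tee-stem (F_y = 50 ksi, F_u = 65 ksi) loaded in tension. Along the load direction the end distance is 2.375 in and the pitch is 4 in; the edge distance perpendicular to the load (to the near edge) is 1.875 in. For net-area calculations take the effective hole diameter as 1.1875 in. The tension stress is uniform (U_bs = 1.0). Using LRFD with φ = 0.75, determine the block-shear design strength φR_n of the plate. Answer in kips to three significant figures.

Shear plane L_v = 2.375 + 1·4 = 6.375 in; A_gv = 6.375 × 0.625 = 3.984 in².
A_nv = (6.375 − 1.5·1.1875) × 0.625 = 2.871 in².
A_nt = (1.875 − 0.5·1.1875) × 0.625 = 0.8008 in².
0.6 F_u A_nv = 112 kips; 0.6 F_y A_gv = 119.5 kips → shear rupture governs the shear term.
R_n = 112 + 1.0 × 65 × 0.8008 = 164 kips.
Design strength φR_n = 0.75 × 164 = 123 kips.

123 kips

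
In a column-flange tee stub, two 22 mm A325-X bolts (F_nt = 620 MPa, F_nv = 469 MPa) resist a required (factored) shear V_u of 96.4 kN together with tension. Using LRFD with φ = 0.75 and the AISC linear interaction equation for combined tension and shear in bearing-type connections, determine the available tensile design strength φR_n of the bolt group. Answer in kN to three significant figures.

A_b = π·22²/4 = 380.1 mm²; f_rv = 96.4 × 1000 / (2 × 380.1) = 126.8 MPa.
F'_nt = 1.3 F_nt − (F_nt / φF_nv) f_rv = 1.3·620 − (620/(0.75·469))·126.8 = 582.5 MPa, capped at F_nt → F'_nt = 582.5 MPa.
R_n = F'_nt · A_b · n = 582.5 × 380.1 × 2 / 1000 = 442.9 kN.
Design strength φR_n = 0.75 × 442.9 = 332 kN.

332 kN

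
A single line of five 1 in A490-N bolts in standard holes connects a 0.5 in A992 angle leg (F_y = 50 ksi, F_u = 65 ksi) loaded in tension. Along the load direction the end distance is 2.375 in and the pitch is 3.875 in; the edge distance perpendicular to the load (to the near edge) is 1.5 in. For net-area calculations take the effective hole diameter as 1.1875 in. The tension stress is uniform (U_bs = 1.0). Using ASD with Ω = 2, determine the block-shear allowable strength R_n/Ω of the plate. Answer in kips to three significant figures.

137 kips

Shear plane L_v = 2.375 + 4·3.875 = 17.88 in; A_gv = 17.88 × 0.5 = 8.938 in².
A_nv = (17.88 − 4.5·1.1875) × 0.5 = 6.266 in².
A_nt = (1.5 − 0.5·1.1875) × 0.5 = 0.4531 in².
0.6 F_u A_nv = 244.4 kips; 0.6 F_y A_gv = 268.1 kips → shear rupture governs the shear term.
R_n = 244.4 + 1.0 × 65 × 0.4531 = 273.8 kips.
Allowable strength R_n/Ω = 273.8 / 2 = 137 kips.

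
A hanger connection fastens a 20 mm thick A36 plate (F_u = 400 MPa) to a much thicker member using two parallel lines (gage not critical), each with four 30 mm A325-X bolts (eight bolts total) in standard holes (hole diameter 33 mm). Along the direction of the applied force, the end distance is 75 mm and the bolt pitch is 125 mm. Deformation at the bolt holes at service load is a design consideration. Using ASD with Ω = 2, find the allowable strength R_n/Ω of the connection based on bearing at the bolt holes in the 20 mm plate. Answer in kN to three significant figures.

Per bolt r_n = 1.2 l_c t F_u ≤ 2.4 d t F_u; upper limit = 2.4 × 30 × 20 × 400 / 1000 = 576 kN.
Edge bolt: l_c = 75 − 33/2 = 58.5 mm → 1.2 × 58.5 × 20 × 400 / 1000 = 561.6 → r_n = 561.6 kN.
Interior bolts: l_c = 125 − 33 = 92 mm → 1.2 × 92 × 20 × 400 / 1000 = 883.2 → r_n = 576 kN.
R_n = 2 × 561.6 + 6 × 576 = 4579 kN.
Allowable strength R_n/Ω = 4579 / 2 = 2290 kN.

2290 kN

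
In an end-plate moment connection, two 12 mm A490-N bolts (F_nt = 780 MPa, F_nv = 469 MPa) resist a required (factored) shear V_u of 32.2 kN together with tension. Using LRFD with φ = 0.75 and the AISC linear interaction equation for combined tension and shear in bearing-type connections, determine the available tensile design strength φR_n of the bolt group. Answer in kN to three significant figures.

118 kN

A_b = π·12²/4 = 113.1 mm²; f_rv = 32.2 × 1000 / (2 × 113.1) = 142.4 MPa.
F'_nt = 1.3 F_nt − (F_nt / φF_nv) f_rv = 1.3·780 − (780/(0.75·469))·142.4 = 698.3 MPa, capped at F_nt → F'_nt = 698.3 MPa.
R_n = F'_nt · A_b · n = 698.3 × 113.1 × 2 / 1000 = 158 kN.
Design strength φR_n = 0.75 × 158 = 118 kN.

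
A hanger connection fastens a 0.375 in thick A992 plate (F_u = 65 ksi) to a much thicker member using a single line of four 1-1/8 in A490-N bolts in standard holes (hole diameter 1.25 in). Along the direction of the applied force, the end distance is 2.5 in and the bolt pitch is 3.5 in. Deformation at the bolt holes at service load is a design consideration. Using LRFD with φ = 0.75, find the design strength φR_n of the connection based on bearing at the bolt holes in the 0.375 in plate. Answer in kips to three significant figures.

189 kips

Per bolt r_n = 1.2 l_c t F_u ≤ 2.4 d t F_u; upper limit = 2.4 × 1.125 × 0.375 × 65 = 65.81 kips.
Edge bolt: l_c = 2.5 − 1.25/2 = 1.875 in → 1.2 × 1.875 × 0.375 × 65 = 54.84 → r_n = 54.84 kips.
Interior bolts: l_c = 3.5 − 1.25 = 2.25 in → 1.2 × 2.25 × 0.375 × 65 = 65.81 → r_n = 65.81 kips.
R_n = 1 × 54.84 + 3 × 65.81 = 252.3 kips.
Design strength φR_n = 0.75 × 252.3 = 189 kips.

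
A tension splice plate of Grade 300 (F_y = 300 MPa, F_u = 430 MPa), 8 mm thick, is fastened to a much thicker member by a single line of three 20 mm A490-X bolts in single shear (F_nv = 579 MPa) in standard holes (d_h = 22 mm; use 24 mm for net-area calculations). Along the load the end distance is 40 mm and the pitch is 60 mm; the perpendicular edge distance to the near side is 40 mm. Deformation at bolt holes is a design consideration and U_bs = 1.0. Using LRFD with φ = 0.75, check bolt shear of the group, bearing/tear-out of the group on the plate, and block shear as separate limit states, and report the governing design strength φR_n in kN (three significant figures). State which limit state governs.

227 kN (block shear governs)

Bolt shear: A_b = π·20²/4 = 314.2 mm²; R_n = 579 × 314.2 × 3 × 1 / 1000 = 545.7 kN → 0.75 × 545.7 = 409 kN.
Bearing: edge l_c = 29, r_n = 119.7 kN; interior l_c = 38, r_n = 156.9 kN; R_n = 119.7 + 2·156.9 = 433.4 kN → 325 kN.
Block shear: A_gv = 1280, A_nv = 800, A_nt = 224 mm²; R_n = min(0.6F_uA_nv, 0.6F_yA_gv) + U_bs·F_u·A_nt = 302.7 kN → 227 kN.
Block shear governs: 227 kN.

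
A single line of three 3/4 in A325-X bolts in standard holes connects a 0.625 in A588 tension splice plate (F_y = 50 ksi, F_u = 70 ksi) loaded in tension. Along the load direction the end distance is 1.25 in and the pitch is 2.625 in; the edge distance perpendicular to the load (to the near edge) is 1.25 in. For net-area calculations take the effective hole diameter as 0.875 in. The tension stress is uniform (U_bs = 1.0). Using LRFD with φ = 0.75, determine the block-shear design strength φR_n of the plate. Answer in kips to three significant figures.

112 kips

Shear plane L_v = 1.25 + 2·2.625 = 6.5 in; A_gv = 6.5 × 0.625 = 4.062 in².
A_nv = (6.5 − 2.5·0.875) × 0.625 = 2.695 in².
A_nt = (1.25 − 0.5·0.875) × 0.625 = 0.5078 in².
0.6 F_u A_nv = 113.2 kips; 0.6 F_y A_gv = 121.9 kips → shear rupture governs the shear term.
R_n = 113.2 + 1.0 × 70 × 0.5078 = 148.8 kips.
Design strength φR_n = 0.75 × 148.8 = 112 kips.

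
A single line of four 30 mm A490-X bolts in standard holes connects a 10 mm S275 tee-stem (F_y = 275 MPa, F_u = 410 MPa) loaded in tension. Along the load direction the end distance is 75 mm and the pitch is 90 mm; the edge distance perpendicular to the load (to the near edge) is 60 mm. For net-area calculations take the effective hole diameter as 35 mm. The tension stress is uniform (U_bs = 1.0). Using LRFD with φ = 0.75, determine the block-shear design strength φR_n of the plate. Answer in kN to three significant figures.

Shear plane L_v = 75 + 3·90 = 345 mm; A_gv = 345 × 10 = 3450 mm².
A_nv = (345 − 3.5·35) × 10 = 2225 mm².
A_nt = (60 − 0.5·35) × 10 = 425 mm².
0.6 F_u A_nv = 547.4 kN; 0.6 F_y A_gv = 569.2 kN → shear rupture governs the shear term.
R_n = 547.4 + 1.0 × 410 × 425 / 1000 = 721.6 kN.
Design strength φR_n = 0.75 × 721.6 = 541 kN.

541 kN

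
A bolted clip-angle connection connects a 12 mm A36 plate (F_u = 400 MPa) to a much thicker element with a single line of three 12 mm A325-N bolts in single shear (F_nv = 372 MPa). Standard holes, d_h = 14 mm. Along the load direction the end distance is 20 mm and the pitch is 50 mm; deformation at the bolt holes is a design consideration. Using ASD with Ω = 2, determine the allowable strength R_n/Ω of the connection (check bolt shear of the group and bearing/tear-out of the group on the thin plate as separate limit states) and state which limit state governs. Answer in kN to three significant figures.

63.1 kN (bolt shear governs)

Bolt shear: A_b = π·12²/4 = 113.1 mm²; R_n = 372 × 113.1 × 3 × 1 / 1000 = 126.2 kN → 126.2 / 2 = 63.1 kN.
Bearing (1.2 l_c t F_u ≤ 2.4 d t F_u): upper limit = 2.4·12·12·400 / 1000 = 138.2 kN.
  Edge l_c = 20 − 14/2 = 13 → r_n = 74.88 kN; interior l_c = 50 − 14 = 36 → r_n = 138.2 kN.
  R_n,bearing = 1·74.88 + 2·138.2 = 351.4 kN → 351.4 / 2 = 176 kN.
Bolt shear governs: 63.1 kN.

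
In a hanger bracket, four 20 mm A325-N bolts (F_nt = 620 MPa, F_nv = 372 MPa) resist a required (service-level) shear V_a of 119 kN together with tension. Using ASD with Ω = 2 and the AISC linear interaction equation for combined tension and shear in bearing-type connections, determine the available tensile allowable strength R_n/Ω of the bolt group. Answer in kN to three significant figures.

308 kN

A_b = π·20²/4 = 314.2 mm²; f_rv = 119 × 1000 / (4 × 314.2) = 94.7 MPa.
F'_nt = 1.3 F_nt − (Ω F_nt / F_nv) f_rv = 1.3·620 − (2·620/372)·94.7 = 490.3 MPa, capped at F_nt → F'_nt = 490.3 MPa.
R_n = F'_nt · A_b · n = 490.3 × 314.2 × 4 / 1000 = 616.2 kN.
Allowable strength R_n/Ω = 616.2 / 2 = 308 kN.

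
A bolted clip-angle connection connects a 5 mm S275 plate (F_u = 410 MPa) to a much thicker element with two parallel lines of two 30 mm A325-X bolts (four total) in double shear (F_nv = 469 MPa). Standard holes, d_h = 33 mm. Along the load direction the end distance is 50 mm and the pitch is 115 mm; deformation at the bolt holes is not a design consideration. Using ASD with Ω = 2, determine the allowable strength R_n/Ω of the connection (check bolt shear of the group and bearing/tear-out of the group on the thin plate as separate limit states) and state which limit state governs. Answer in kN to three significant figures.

Bolt shear: A_b = π·30²/4 = 706.9 mm²; R_n = 469 × 706.9 × 4 × 2 / 1000 = 2652 kN → 2652 / 2 = 1330 kN.
Bearing (1.5 l_c t F_u ≤ 3.0 d t F_u): upper limit = 3.0·30·5·410 / 1000 = 184.5 kN.
  Edge l_c = 50 − 33/2 = 33.5 → r_n = 103 kN; interior l_c = 115 − 33 = 82 → r_n = 184.5 kN.
  R_n,bearing = 2·103 + 2·184.5 = 575 kN → 575 / 2 = 288 kN.
Bearing governs: 288 kN.

288 kN (bearing governs)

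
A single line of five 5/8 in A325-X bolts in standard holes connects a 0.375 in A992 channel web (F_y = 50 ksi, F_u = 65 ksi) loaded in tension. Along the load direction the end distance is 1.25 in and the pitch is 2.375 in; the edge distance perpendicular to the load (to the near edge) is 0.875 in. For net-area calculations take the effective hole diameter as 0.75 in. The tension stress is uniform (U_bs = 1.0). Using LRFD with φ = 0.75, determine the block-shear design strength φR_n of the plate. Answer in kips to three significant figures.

Shear plane L_v = 1.25 + 4·2.375 = 10.75 in; A_gv = 10.75 × 0.375 = 4.031 in².
A_nv = (10.75 − 4.5·0.75) × 0.375 = 2.766 in².
A_nt = (0.875 − 0.5·0.75) × 0.375 = 0.1875 in².
0.6 F_u A_nv = 107.9 kips; 0.6 F_y A_gv = 120.9 kips → shear rupture governs the shear term.
R_n = 107.9 + 1.0 × 65 × 0.1875 = 120 kips.
Design strength φR_n = 0.75 × 120 = 90 kips.

90 kips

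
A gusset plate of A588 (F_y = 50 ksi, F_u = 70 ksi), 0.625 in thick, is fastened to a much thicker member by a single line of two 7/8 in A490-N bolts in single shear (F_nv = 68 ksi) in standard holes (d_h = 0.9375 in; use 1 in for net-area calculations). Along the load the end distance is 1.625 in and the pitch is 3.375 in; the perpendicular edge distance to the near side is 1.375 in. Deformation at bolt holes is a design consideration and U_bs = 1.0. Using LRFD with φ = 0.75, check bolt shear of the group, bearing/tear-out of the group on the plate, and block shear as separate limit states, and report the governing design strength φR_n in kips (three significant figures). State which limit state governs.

Bolt shear: A_b = π·0.875²/4 = 0.6013 in²; R_n = 68 × 0.6013 × 2 × 1 = 81.78 kips → 0.75 × 81.78 = 61.3 kips.
Bearing: edge l_c = 1.156, r_n = 60.7 kips; interior l_c = 2.438, r_n = 91.88 kips; R_n = 60.7 + 1·91.88 = 152.6 kips → 114 kips.
Block shear: A_gv = 3.125, A_nv = 2.188, A_nt = 0.5469 in²; R_n = min(0.6F_uA_nv, 0.6F_yA_gv) + U_bs·F_u·A_nt = 130.2 kips → 97.6 kips.
Bolt shear governs: 61.3 kips.

61.3 kips (bolt shear governs)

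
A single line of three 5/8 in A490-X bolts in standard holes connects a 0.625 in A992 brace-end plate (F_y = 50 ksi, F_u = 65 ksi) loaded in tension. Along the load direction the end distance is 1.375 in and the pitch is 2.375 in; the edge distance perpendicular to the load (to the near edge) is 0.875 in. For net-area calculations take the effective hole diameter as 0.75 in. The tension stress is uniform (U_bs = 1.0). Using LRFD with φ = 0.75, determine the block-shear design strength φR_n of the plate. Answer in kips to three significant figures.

Shear plane L_v = 1.375 + 2·2.375 = 6.125 in; A_gv = 6.125 × 0.625 = 3.828 in².
A_nv = (6.125 − 2.5·0.75) × 0.625 = 2.656 in².
A_nt = (0.875 − 0.5·0.75) × 0.625 = 0.3125 in².
0.6 F_u A_nv = 103.6 kips; 0.6 F_y A_gv = 114.8 kips → shear rupture governs the shear term.
R_n = 103.6 + 1.0 × 65 × 0.3125 = 123.9 kips.
Design strength φR_n = 0.75 × 123.9 = 92.9 kips.

92.9 kips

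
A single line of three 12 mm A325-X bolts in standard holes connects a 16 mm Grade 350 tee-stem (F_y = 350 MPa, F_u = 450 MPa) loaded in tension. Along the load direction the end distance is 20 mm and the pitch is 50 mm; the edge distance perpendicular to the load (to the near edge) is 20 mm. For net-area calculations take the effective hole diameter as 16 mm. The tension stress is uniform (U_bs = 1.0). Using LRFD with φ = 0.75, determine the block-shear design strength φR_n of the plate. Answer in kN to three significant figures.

Shear plane L_v = 20 + 2·50 = 120 mm; A_gv = 120 × 16 = 1920 mm².
A_nv = (120 − 2.5·16) × 16 = 1280 mm².
A_nt = (20 − 0.5·16) × 16 = 192 mm².
0.6 F_u A_nv = 345.6 kN; 0.6 F_y A_gv = 403.2 kN → shear rupture governs the shear term.
R_n = 345.6 + 1.0 × 450 × 192 / 1000 = 432 kN.
Design strength φR_n = 0.75 × 432 = 324 kN.

324 kN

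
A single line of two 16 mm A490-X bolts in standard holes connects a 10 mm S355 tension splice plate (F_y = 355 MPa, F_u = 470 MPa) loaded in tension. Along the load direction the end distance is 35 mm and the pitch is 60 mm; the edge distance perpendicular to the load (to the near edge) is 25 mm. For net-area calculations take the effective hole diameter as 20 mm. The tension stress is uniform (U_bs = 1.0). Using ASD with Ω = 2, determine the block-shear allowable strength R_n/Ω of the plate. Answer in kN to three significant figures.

Shear plane L_v = 35 + 1·60 = 95 mm; A_gv = 95 × 10 = 950 mm².
A_nv = (95 − 1.5·20) × 10 = 650 mm².
A_nt = (25 − 0.5·20) × 10 = 150 mm².
0.6 F_u A_nv = 183.3 kN; 0.6 F_y A_gv = 202.3 kN → shear rupture governs the shear term.
R_n = 183.3 + 1.0 × 470 × 150 / 1000 = 253.8 kN.
Allowable strength R_n/Ω = 253.8 / 2 = 127 kN.

127 kN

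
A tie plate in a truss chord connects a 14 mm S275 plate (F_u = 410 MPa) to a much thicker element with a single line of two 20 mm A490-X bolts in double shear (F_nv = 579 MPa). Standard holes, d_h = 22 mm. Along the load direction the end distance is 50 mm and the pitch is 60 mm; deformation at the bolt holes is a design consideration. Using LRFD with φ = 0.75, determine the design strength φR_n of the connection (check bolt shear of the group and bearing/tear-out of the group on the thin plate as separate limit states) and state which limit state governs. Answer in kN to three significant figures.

Bolt shear: A_b = π·20²/4 = 314.2 mm²; R_n = 579 × 314.2 × 2 × 2 / 1000 = 727.6 kN → 0.75 × 727.6 = 546 kN.
Bearing (1.2 l_c t F_u ≤ 2.4 d t F_u): upper limit = 2.4·20·14·410 / 1000 = 275.5 kN.
  Edge l_c = 50 − 22/2 = 39 → r_n = 268.6 kN; interior l_c = 60 − 22 = 38 → r_n = 261.7 kN.
  R_n,bearing = 1·268.6 + 1·261.7 = 530.4 kN → 0.75 × 530.4 = 398 kN.
Bearing governs: 398 kN.

398 kN (bearing governs)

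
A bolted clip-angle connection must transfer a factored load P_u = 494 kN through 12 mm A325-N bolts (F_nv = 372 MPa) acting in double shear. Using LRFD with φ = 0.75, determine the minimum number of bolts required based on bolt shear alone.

A_b = π·12²/4 = 113.1 mm².
Per-bolt design strength φR_n = 0.75 × 372 × 113.1 × 2 / 1000 = 63.11 kN.
n ≥ 494 / 63.11 = 7.828 → use 8 bolts.

8 bolts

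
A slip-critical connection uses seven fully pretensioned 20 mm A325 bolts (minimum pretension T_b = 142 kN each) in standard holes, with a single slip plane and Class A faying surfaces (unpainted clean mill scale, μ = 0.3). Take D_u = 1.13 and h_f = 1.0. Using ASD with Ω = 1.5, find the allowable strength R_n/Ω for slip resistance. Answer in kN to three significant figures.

225 kN

R_n = μ · D_u · h_f · T_b · n_s · n_b = 0.3 × 1.13 × 1.0 × 142 × 1 × 7 = 337 kN.
Allowable strength R_n/Ω = 337 / 1.5 = 225 kN.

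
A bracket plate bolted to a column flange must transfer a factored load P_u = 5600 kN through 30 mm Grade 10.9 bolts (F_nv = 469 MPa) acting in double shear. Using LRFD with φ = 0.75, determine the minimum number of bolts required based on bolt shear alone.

A_b = π·30²/4 = 706.9 mm².
Per-bolt design strength φR_n = 0.75 × 469 × 706.9 × 2 / 1000 = 497.3 kN.
n ≥ 5600 / 497.3 = 11.26 → use 12 bolts.

12 bolts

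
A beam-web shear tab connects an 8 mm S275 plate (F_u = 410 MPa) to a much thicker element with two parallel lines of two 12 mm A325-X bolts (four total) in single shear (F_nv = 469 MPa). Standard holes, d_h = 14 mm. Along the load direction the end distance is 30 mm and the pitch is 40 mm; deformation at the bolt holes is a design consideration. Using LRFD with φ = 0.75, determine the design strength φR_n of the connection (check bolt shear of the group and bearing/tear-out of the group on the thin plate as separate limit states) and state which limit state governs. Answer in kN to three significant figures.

Bolt shear: A_b = π·12²/4 = 113.1 mm²; R_n = 469 × 113.1 × 4 × 1 / 1000 = 212.2 kN → 0.75 × 212.2 = 159 kN.
Bearing (1.2 l_c t F_u ≤ 2.4 d t F_u): upper limit = 2.4·12·8·410 / 1000 = 94.46 kN.
  Edge l_c = 30 − 14/2 = 23 → r_n = 90.53 kN; interior l_c = 40 − 14 = 26 → r_n = 94.46 kN.
  R_n,bearing = 2·90.53 + 2·94.46 = 370 kN → 0.75 × 370 = 277 kN.
Bolt shear governs: 159 kN.

159 kN (bolt shear governs)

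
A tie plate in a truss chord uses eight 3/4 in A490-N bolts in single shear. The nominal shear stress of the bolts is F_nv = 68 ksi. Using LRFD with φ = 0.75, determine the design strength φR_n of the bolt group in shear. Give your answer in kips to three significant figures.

A_b = π × 0.75² / 4 = 0.4418 in².
R_n = F_nv · A_b · n · n_s = 68 × 0.4418 × 8 × 1 = 240.3 kips.
Design strength φR_n = 0.75 × 240.3 = 180 kips.

180 kips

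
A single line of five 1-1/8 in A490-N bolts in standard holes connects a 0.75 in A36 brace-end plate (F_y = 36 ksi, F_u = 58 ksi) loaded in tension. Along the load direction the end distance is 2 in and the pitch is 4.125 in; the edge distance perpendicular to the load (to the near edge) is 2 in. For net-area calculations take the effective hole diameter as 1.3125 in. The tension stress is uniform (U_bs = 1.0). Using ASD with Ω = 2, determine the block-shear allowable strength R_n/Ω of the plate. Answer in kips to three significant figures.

179 kips

Shear plane L_v = 2 + 4·4.125 = 18.5 in; A_gv = 18.5 × 0.75 = 13.88 in².
A_nv = (18.5 − 4.5·1.3125) × 0.75 = 9.445 in².
A_nt = (2 − 0.5·1.3125) × 0.75 = 1.008 in².
0.6 F_u A_nv = 328.7 kips; 0.6 F_y A_gv = 299.7 kips → shear yielding governs the shear term.
R_n = 299.7 + 1.0 × 58 × 1.008 = 358.2 kips.
Allowable strength R_n/Ω = 358.2 / 2 = 179 kips.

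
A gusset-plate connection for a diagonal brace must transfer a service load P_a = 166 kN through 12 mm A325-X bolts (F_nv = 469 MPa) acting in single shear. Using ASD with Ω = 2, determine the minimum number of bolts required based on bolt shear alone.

7 bolts

A_b = π·12²/4 = 113.1 mm².
Per-bolt allowable strength R_n/Ω = 469 × 113.1 × 1 / 1000 / 2 = 26.52 kN.
n ≥ 166 / 26.52 = 6.259 → use 7 bolts.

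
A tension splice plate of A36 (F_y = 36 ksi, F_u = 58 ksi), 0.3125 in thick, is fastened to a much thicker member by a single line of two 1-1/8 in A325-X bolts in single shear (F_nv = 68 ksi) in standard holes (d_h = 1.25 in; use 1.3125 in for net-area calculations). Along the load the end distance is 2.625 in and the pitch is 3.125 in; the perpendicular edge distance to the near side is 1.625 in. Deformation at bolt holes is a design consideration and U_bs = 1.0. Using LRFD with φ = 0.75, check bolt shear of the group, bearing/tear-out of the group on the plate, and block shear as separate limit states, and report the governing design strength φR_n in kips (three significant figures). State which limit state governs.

42.3 kips (block shear governs)

Bolt shear: A_b = π·1.125²/4 = 0.994 in²; R_n = 68 × 0.994 × 2 × 1 = 135.2 kips → 0.75 × 135.2 = 101 kips.
Bearing: edge l_c = 2, r_n = 43.5 kips; interior l_c = 1.875, r_n = 40.78 kips; R_n = 43.5 + 1·40.78 = 84.28 kips → 63.2 kips.
Block shear: A_gv = 1.797, A_nv = 1.182, A_nt = 0.3027 in²; R_n = min(0.6F_uA_nv, 0.6F_yA_gv) + U_bs·F_u·A_nt = 56.37 kips → 42.3 kips.
Block shear governs: 42.3 kips.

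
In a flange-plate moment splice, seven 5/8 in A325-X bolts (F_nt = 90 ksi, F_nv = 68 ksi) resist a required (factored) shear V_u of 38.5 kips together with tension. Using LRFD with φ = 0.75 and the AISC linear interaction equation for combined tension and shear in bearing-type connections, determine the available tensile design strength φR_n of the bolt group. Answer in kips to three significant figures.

137 kips

A_b = π·0.625²/4 = 0.3068 in²; f_rv = 38.5 / (7 × 0.3068) = 17.93 ksi.
F'_nt = 1.3 F_nt − (F_nt / φF_nv) f_rv = 1.3·90 − (90/(0.75·68))·17.93 = 85.36 ksi, capped at F_nt → F'_nt = 85.36 ksi.
R_n = F'_nt · A_b · n = 85.36 × 0.3068 × 7 = 183.3 kips.
Design strength φR_n = 0.75 × 183.3 = 137 kips.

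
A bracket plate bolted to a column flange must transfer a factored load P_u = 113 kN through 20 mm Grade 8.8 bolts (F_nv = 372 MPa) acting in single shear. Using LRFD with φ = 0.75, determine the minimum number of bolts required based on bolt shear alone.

A_b = π·20²/4 = 314.2 mm².
Per-bolt design strength φR_n = 0.75 × 372 × 314.2 × 1 / 1000 = 87.65 kN.
n ≥ 113 / 87.65 = 1.289 → use 2 bolts.

2 bolts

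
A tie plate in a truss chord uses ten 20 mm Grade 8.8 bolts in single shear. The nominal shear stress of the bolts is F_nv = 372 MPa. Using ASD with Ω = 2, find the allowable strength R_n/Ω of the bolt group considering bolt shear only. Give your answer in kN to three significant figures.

A_b = π × 20² / 4 = 314.2 mm².
R_n = F_nv · A_b · n · n_s = 372 × 314.2 × 10 × 1 / 1000 = 1169 kN.
Allowable strength R_n/Ω = 1169 / 2 = 584 kN.

584 kN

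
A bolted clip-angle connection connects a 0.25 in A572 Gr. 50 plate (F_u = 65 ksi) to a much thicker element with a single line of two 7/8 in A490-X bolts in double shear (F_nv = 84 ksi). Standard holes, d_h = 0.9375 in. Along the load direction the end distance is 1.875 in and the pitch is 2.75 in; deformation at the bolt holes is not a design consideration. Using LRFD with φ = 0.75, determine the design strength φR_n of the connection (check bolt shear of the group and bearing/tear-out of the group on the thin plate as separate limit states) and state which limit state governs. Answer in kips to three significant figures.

Bolt shear: A_b = π·0.875²/4 = 0.6013 in²; R_n = 84 × 0.6013 × 2 × 2 = 202 kips → 0.75 × 202 = 152 kips.
Bearing (1.5 l_c t F_u ≤ 3.0 d t F_u): upper limit = 3.0·0.875·0.25·65 = 42.66 kips.
  Edge l_c = 1.875 − 0.9375/2 = 1.406 → r_n = 34.28 kips; interior l_c = 2.75 − 0.9375 = 1.812 → r_n = 42.66 kips.
  R_n,bearing = 1·34.28 + 1·42.66 = 76.93 kips → 0.75 × 76.93 = 57.7 kips.
Bearing governs: 57.7 kips.

57.7 kips (bearing governs)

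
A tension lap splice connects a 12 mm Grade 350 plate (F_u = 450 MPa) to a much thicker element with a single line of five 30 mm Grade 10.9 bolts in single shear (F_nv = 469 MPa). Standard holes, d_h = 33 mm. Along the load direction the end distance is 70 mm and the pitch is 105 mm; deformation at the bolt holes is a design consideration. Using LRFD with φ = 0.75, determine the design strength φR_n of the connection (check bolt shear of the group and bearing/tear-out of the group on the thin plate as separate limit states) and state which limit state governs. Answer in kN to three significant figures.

1240 kN (bolt shear governs)

Bolt shear: A_b = π·30²/4 = 706.9 mm²; R_n = 469 × 706.9 × 5 × 1 / 1000 = 1658 kN → 0.75 × 1658 = 1240 kN.
Bearing (1.2 l_c t F_u ≤ 2.4 d t F_u): upper limit = 2.4·30·12·450 / 1000 = 388.8 kN.
  Edge l_c = 70 − 33/2 = 53.5 → r_n = 346.7 kN; interior l_c = 105 − 33 = 72 → r_n = 388.8 kN.
  R_n,bearing = 1·346.7 + 4·388.8 = 1902 kN → 0.75 × 1902 = 1430 kN.
Bolt shear governs: 1240 kN.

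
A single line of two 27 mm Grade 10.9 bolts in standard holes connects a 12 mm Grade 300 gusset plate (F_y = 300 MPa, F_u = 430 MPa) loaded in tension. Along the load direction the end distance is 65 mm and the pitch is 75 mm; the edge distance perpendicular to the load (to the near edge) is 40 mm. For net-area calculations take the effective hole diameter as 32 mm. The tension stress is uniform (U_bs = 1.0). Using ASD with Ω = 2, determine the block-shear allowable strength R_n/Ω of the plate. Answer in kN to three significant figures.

Shear plane L_v = 65 + 1·75 = 140 mm; A_gv = 140 × 12 = 1680 mm².
A_nv = (140 − 1.5·32) × 12 = 1104 mm².
A_nt = (40 − 0.5·32) × 12 = 288 mm².
0.6 F_u A_nv = 284.8 kN; 0.6 F_y A_gv = 302.4 kN → shear rupture governs the shear term.
R_n = 284.8 + 1.0 × 430 × 288 / 1000 = 408.7 kN.
Allowable strength R_n/Ω = 408.7 / 2 = 204 kN.

204 kN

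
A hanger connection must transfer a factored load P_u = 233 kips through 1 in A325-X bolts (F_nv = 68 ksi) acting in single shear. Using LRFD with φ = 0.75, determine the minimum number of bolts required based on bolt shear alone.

6 bolts

A_b = π·1²/4 = 0.7854 in².
Per-bolt design strength φR_n = 0.75 × 68 × 0.7854 × 1 = 40.06 kips.
n ≥ 233 / 40.06 = 5.817 → use 6 bolts.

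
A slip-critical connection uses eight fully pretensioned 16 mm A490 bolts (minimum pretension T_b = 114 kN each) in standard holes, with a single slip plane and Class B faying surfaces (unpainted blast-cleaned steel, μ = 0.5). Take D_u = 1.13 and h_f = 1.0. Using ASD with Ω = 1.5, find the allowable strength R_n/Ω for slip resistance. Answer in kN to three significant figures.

344 kN

R_n = μ · D_u · h_f · T_b · n_s · n_b = 0.5 × 1.13 × 1.0 × 114 × 1 × 8 = 515.3 kN.
Allowable strength R_n/Ω = 515.3 / 1.5 = 344 kN.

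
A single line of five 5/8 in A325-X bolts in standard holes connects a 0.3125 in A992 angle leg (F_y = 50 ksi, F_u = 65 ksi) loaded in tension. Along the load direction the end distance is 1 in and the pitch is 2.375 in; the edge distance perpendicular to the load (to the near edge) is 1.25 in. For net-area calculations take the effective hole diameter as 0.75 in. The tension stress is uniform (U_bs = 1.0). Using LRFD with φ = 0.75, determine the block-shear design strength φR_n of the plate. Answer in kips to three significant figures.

Shear plane L_v = 1 + 4·2.375 = 10.5 in; A_gv = 10.5 × 0.3125 = 3.281 in².
A_nv = (10.5 − 4.5·0.75) × 0.3125 = 2.227 in².
A_nt = (1.25 − 0.5·0.75) × 0.3125 = 0.2734 in².
0.6 F_u A_nv = 86.84 kips; 0.6 F_y A_gv = 98.44 kips → shear rupture governs the shear term.
R_n = 86.84 + 1.0 × 65 × 0.2734 = 104.6 kips.
Design strength φR_n = 0.75 × 104.6 = 78.5 kips.

78.5 kips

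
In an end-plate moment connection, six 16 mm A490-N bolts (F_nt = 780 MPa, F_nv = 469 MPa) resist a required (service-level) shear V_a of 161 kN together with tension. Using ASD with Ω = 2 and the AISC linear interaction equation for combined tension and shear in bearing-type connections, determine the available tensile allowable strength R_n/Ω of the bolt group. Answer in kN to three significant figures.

344 kN

A_b = π·16²/4 = 201.1 mm²; f_rv = 161 × 1000 / (6 × 201.1) = 133.5 MPa.
F'_nt = 1.3 F_nt − (Ω F_nt / F_nv) f_rv = 1.3·780 − (2·780/469)·133.5 = 570.1 MPa, capped at F_nt → F'_nt = 570.1 MPa.
R_n = F'_nt · A_b · n = 570.1 × 201.1 × 6 / 1000 = 687.7 kN.
Allowable strength R_n/Ω = 687.7 / 2 = 344 kN.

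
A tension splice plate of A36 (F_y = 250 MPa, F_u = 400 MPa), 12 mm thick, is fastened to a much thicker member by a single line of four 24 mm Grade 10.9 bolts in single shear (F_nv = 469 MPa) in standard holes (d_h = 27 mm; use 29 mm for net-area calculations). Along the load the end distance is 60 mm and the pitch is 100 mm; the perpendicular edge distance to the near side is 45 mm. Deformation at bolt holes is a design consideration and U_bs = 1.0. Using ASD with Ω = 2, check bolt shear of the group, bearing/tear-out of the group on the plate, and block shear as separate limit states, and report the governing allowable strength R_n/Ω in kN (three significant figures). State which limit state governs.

397 kN (block shear governs)

Bolt shear: A_b = π·24²/4 = 452.4 mm²; R_n = 469 × 452.4 × 4 × 1 / 1000 = 848.7 kN → 848.7 / 2 = 424 kN.
Bearing: edge l_c = 46.5, r_n = 267.8 kN; interior l_c = 73, r_n = 276.5 kN; R_n = 267.8 + 3·276.5 = 1097 kN → 549 kN.
Block shear: A_gv = 4320, A_nv = 3102, A_nt = 366 mm²; R_n = min(0.6F_uA_nv, 0.6F_yA_gv) + U_bs·F_u·A_nt = 794.4 kN → 397 kN.
Block shear governs: 397 kN.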